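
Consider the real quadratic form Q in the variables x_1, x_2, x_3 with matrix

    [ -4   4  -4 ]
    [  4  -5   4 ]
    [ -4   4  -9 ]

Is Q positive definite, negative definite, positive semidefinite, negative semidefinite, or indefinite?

negative definite

Congruent diagonalization of A (simultaneous row and column reduction) yields pivots -4, -1, -5.
So there are 3 negative pivots.
Hence Q is negative definite.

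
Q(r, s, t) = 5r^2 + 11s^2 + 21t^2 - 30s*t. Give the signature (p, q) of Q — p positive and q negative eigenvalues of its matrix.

(3, 0)

The associated matrix is A = [[5, 0, 0], [0, 11, -15], [0, -15, 21]].
Row-reducing A symmetrically gives the diagonal entries 5, 11, 6/11.
Counting signs: 3 positive.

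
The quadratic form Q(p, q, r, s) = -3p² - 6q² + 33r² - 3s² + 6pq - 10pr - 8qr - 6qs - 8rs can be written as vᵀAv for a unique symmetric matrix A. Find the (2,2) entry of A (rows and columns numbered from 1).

-6

The coefficient of q² in Q is -6, and that is exactly A[2,2].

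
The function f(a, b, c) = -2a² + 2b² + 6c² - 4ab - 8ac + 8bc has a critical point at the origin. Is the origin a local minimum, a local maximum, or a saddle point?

The Hessian at the origin is H = [[-4, -4, -8], [-4, 4, 8], [-8, 8, 12]].
Symmetric row and column elimination reduces H to a congruent diagonal form with pivots -4, 8, -4.
That gives 1 positive, 2 negative pivots.
H is indefinite, so the origin is a saddle point.

saddle point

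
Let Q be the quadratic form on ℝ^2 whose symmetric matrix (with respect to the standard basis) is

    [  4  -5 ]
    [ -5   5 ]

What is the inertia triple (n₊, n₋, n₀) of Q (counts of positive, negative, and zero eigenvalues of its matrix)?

Congruent diagonalization of A (simultaneous row and column reduction) yields pivots 4, -5/4.
Counting signs: 1 positive, 1 negative.

(1, 1, 0)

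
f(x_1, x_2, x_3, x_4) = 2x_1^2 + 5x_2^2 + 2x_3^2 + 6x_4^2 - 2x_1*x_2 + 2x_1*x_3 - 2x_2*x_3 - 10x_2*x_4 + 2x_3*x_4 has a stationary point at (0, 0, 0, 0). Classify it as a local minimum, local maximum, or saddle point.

local minimum

The Hessian at the origin is H = [[4, -2, 2, 0], [-2, 10, -2, -10], [2, -2, 4, 2], [0, -10, 2, 12]].
Congruent diagonalization of H (simultaneous row and column reduction) yields pivots 4, 9, 26/9, 8/13.
Counting signs: 4 positive.
H is positive definite, so the origin is a strict local minimum.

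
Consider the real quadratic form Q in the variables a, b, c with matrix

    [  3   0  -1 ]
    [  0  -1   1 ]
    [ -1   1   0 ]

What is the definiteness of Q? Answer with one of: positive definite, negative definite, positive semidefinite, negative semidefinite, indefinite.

Congruent diagonalization of A (simultaneous row and column reduction) yields pivots 3, -1, 2/3.
Counting signs: 2 positive, 1 negative.
Hence Q is indefinite.

indefinite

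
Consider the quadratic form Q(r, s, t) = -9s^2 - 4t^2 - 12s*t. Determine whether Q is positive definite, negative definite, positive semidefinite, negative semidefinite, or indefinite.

Write A = [[0, 0, 0], [0, -9, -6], [0, -6, -4]].
Applying the same elementary operations to the rows and columns of A produces a congruent diagonal matrix with entries 0, -9, 0.
So there are 1 negative, 2 zero pivots.
Hence Q is negative semidefinite.

negative semidefinite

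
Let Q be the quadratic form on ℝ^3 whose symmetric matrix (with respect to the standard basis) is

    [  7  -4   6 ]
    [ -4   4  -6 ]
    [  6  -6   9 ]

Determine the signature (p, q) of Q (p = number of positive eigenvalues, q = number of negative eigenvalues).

Row-reducing A symmetrically gives the diagonal entries 7, 12/7, 0.
So there are 2 positive, 1 zero pivots.

(2, 0)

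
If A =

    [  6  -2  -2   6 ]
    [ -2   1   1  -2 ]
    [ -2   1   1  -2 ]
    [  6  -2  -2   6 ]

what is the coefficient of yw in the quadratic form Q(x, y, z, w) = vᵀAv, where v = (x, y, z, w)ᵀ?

-4

The coefficient of yw is A[2,4] + A[4,2] = 2·(-2) = -4.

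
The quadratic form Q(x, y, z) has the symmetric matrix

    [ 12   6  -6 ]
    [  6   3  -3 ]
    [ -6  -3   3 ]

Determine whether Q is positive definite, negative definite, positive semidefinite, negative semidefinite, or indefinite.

positive semidefinite

Applying the same elementary operations to the rows and columns of A produces a congruent diagonal matrix with entries 12, 0, 0.
That gives 1 positive, 2 zero pivots.
Hence Q is positive semidefinite.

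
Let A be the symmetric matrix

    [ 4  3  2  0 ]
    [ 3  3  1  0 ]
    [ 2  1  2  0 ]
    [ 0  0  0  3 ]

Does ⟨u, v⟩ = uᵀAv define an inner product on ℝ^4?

Leading principal minors: Δ_1 = 4, Δ_2 = 3, Δ_3 = 2, Δ_4 = 6.
All leading principal minors are positive, so by Sylvester's criterion Q is positive definite.
⟨·,·⟩ is an inner product exactly when A is positive definite.

yes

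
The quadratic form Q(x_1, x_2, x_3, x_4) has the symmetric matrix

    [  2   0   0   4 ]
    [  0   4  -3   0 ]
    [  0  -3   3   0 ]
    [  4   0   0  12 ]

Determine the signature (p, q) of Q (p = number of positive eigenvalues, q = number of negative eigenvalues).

Row-reducing A symmetrically gives the diagonal entries 2, 4, 3/4, 4.
So there are 4 positive pivots.

(4, 0)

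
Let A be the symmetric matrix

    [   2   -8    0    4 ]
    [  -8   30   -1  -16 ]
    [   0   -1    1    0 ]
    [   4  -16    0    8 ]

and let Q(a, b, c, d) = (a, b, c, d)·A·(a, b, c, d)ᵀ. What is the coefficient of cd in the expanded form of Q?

0

The coefficient of cd is A[3,4] + A[4,3] = 2·0 = 0.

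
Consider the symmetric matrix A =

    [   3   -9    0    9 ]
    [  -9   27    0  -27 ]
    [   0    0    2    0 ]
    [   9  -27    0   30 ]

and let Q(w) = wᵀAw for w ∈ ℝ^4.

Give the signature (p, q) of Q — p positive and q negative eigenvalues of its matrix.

Applying the same elementary operations to the rows and columns of A produces a congruent diagonal matrix with entries 3, 0, 2, 3.
Counting signs: 3 positive, 1 zero.

(3, 0)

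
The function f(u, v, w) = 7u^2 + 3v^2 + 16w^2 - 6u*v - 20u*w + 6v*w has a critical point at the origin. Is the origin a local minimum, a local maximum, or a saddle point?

The Hessian at the origin is H = [[14, -6, -20], [-6, 6, 6], [-20, 6, 32]].
An LDLᵀ factorisation of H has diagonal entries 14, 24/7, 3/2.
Counting signs: 3 positive.
H is positive definite, so the origin is a strict local minimum.

local minimum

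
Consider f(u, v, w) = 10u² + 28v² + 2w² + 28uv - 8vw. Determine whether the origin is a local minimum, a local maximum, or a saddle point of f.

The Hessian at the origin is H = [[20, 28, 0], [28, 56, -8], [0, -8, 4]].
Symmetric row and column elimination reduces H to a congruent diagonal form with pivots 20, 84/5, 4/21.
So there are 3 positive pivots.
H is positive definite, so the origin is a strict local minimum.

local minimum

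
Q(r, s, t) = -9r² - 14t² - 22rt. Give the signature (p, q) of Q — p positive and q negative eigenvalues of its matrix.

(0, 2)

The symmetric matrix is A = [[-9, 0, -11], [0, 0, 0], [-11, 0, -14]].
Symmetric row and column elimination reduces A to a congruent diagonal form with pivots -9, 0, -5/9.
Counting signs: 2 negative, 1 zero.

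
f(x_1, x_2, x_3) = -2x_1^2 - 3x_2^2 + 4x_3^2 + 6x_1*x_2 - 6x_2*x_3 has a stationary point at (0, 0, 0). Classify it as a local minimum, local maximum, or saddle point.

The Hessian at the origin is H = [[-4, 6, 0], [6, -6, -6], [0, -6, 8]].
Row-reducing H symmetrically gives the diagonal entries -4, 3, -4.
So there are 1 positive, 2 negative pivots.
H is indefinite, so the origin is a saddle point.

saddle point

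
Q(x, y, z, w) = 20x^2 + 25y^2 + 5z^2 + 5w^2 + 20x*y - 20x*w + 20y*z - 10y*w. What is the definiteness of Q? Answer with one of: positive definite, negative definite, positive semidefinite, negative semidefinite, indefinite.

Write A = [[20, 10, 0, -10], [10, 25, 10, -5], [0, 10, 5, 0], [-10, -5, 0, 5]].
Row-reducing A symmetrically gives the diagonal entries 20, 20, 0, 0.
So there are 2 positive, 2 zero pivots.
Hence Q is positive semidefinite.

positive semidefinite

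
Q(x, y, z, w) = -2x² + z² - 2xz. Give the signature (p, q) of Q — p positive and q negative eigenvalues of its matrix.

(1, 1)

Write A = [[-2, 0, -1, 0], [0, 0, 0, 0], [-1, 0, 1, 0], [0, 0, 0, 0]].
Congruent diagonalization of A (simultaneous row and column reduction) yields pivots -2, 0, 3/2, 0.
That gives 1 positive, 1 negative, 2 zero pivots.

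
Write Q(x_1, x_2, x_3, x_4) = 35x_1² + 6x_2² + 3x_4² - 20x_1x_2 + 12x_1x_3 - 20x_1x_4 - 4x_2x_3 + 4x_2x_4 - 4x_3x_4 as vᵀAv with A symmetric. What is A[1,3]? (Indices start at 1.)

6

The coefficient of x_1·x_3 in Q is 12. For a symmetric A this equals A[1,3] + A[3,1] = 2·A[1,3].
So A[1,3] = 12/2 = 6.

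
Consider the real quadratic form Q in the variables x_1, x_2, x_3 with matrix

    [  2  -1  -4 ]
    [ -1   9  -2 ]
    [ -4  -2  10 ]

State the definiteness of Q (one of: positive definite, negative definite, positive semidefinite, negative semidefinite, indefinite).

Leading principal minors: Δ_1 = 2, Δ_2 = 17, Δ_3 = 2.
All leading principal minors are positive, so by Sylvester's criterion Q is positive definite.

positive definite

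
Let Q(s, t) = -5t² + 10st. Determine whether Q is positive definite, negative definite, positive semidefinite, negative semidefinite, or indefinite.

indefinite

The symmetric matrix of Q is [[0, 5], [5, -5]].
For the 2×2 matrix [[0, 5], [5, -5]]: det = 0·-5 − (5)² = -25, trace = -5.
det < 0 so the eigenvalues have opposite signs; the form is indefinite.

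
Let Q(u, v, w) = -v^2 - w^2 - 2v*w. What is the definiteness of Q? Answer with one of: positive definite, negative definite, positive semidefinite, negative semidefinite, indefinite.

The symmetric matrix is A = [[0, 0, 0], [0, -1, -1], [0, -1, -1]].
Applying the same elementary operations to the rows and columns of A produces a congruent diagonal matrix with entries 0, -1, 0.
That gives 1 negative, 2 zero pivots.
Hence Q is negative semidefinite.

negative semidefinite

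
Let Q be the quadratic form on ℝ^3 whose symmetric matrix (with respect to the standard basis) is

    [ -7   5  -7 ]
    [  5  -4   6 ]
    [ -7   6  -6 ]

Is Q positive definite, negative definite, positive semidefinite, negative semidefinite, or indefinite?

Symmetric row and column elimination reduces A to a congruent diagonal form with pivots -7, -3/7, 10/3.
That gives 1 positive, 2 negative pivots.
Hence Q is indefinite.

indefinite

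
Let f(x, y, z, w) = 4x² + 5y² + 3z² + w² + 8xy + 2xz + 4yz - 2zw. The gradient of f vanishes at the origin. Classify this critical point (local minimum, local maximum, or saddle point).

The Hessian at the origin is H = [[8, 8, 2, 0], [8, 10, 4, 0], [2, 4, 6, -2], [0, 0, -2, 2]].
Row-reducing H symmetrically gives the diagonal entries 8, 2, 7/2, 6/7.
So there are 4 positive pivots.
H is positive definite, so the origin is a strict local minimum.

local minimum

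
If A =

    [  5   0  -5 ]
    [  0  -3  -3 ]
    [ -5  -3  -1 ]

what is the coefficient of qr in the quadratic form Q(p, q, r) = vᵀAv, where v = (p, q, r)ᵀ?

The coefficient of qr is A[2,3] + A[3,2] = 2·(-3) = -6.

-6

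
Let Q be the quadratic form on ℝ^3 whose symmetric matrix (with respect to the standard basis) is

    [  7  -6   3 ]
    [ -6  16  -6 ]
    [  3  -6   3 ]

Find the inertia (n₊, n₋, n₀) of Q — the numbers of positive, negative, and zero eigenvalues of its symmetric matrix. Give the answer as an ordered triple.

Congruent diagonalization of A (simultaneous row and column reduction) yields pivots 7, 76/7, 12/19.
So there are 3 positive pivots.

(3, 0, 0)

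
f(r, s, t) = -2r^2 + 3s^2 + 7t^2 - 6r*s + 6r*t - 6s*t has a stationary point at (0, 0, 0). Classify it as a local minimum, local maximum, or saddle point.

The Hessian at the origin is H = [[-4, -6, 6], [-6, 6, -6], [6, -6, 14]].
Applying the same elementary operations to the rows and columns of H produces a congruent diagonal matrix with entries -4, 15, 8.
That gives 2 positive, 1 negative pivots.
H is indefinite, so the origin is a saddle point.

saddle point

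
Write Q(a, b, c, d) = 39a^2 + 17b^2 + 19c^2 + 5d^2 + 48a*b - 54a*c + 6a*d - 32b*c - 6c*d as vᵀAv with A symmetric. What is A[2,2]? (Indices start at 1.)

17

The coefficient of b^2 in Q is 17, and that is exactly A[2,2].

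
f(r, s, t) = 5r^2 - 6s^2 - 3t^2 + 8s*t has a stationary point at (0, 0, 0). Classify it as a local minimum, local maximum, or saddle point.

saddle point

The Hessian at the origin is H = [[10, 0, 0], [0, -12, 8], [0, 8, -6]].
Symmetric row and column elimination reduces H to a congruent diagonal form with pivots 10, -12, -2/3.
That gives 1 positive, 2 negative pivots.
H is indefinite, so the origin is a saddle point.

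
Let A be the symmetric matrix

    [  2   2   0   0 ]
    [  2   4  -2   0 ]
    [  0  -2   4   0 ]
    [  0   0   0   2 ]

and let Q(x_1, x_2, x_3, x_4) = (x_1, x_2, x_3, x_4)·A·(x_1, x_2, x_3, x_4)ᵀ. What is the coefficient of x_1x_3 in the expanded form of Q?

0

The coefficient of x_1x_3 is A[1,3] + A[3,1] = 2·0 = 0.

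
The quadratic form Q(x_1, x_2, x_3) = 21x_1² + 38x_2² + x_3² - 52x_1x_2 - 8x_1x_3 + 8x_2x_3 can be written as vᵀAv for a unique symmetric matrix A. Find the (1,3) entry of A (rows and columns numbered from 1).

The coefficient of x_1·x_3 in Q is -8. For a symmetric A this equals A[1,3] + A[3,1] = 2·A[1,3].
So A[1,3] = -8/2 = -4.

-4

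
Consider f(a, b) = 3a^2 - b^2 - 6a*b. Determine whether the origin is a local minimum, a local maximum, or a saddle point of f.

saddle point

The Hessian at the origin is H = [[6, -6], [-6, -2]].
det H = 6·-2 − (-6)² = -48 < 0, so H is indefinite.
Therefore the origin is a saddle point.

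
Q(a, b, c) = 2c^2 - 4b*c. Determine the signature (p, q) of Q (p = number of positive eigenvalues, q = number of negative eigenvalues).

(1, 1)

The symmetric matrix is A = [[0, 0, 0], [0, 0, -2], [0, -2, 2]].
By Sylvester's law of inertia any congruent diagonalization of A has 1 positive, 1 negative and 1 zero entries.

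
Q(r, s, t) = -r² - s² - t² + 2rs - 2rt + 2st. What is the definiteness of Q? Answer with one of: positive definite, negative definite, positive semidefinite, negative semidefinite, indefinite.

The symmetric matrix is A = [[-1, 1, -1], [1, -1, 1], [-1, 1, -1]].
Row-reducing A symmetrically gives the diagonal entries -1, 0, 0.
That gives 1 negative, 2 zero pivots.
Hence Q is negative semidefinite.

negative semidefinite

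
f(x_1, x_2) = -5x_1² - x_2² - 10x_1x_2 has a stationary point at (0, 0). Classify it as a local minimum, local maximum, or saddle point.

saddle point

The Hessian at the origin is H = [[-10, -10], [-10, -2]].
det H = -10·-2 − (-10)² = -80 < 0, so H is indefinite.
Therefore the origin is a saddle point.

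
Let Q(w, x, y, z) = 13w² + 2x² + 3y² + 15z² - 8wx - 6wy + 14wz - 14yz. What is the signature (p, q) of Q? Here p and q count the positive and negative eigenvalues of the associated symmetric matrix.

(3, 1)

The associated matrix is A = [[13, -4, -3, 7], [-4, 2, 0, 0], [-3, 0, 3, -7], [7, 0, -7, 15]].
Symmetric row and column elimination reduces A to a congruent diagonal form with pivots 13, 10/13, 6/5, -4/3.
Counting signs: 3 positive, 1 negative.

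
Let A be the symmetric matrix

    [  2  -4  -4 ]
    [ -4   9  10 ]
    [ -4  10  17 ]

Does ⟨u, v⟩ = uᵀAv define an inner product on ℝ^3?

yes

Applying the same elementary operations to the rows and columns of A produces a congruent diagonal matrix with entries 2, 1, 5.
So there are 3 positive pivots.
Hence Q is positive definite.
⟨·,·⟩ is an inner product exactly when A is positive definite.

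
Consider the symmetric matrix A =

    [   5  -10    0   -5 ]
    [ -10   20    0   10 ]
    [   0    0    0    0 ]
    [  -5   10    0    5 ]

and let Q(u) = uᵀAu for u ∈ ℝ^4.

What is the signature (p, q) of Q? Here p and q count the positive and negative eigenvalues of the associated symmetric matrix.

(1, 0)

Row-reducing A symmetrically gives the diagonal entries 5, 0, 0, 0.
Counting signs: 1 positive, 3 zero.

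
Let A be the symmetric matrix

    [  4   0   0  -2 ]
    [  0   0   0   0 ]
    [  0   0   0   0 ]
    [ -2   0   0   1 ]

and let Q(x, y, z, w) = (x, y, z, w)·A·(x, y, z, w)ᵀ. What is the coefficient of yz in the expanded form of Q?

0

The coefficient of yz is A[2,3] + A[3,2] = 2·0 = 0.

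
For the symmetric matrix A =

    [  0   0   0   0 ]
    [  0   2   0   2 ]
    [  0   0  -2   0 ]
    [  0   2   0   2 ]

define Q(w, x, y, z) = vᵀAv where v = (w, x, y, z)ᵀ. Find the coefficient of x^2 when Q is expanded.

The coefficient of x^2 is the diagonal entry A[2,2] = 2.

2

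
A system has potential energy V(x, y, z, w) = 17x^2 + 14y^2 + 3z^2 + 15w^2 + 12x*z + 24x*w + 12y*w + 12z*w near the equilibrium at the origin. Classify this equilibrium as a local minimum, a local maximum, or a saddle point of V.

local minimum

The Hessian at the origin is H = [[34, 0, 12, 24], [0, 28, 0, 12], [12, 0, 6, 12], [24, 12, 12, 30]].
Applying the same elementary operations to the rows and columns of H produces a congruent diagonal matrix with entries 34, 28, 30/17, 6/7.
That gives 4 positive pivots.
H is positive definite, so the origin is a strict local minimum.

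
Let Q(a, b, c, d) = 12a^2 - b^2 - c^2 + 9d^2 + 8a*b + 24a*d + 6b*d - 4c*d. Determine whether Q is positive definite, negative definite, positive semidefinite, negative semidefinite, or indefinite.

indefinite

The symmetric matrix is A = [[12, 4, 0, 12], [4, -1, 0, 3], [0, 0, -1, -2], [12, 3, -2, 9]].
Congruent diagonalization of A (simultaneous row and column reduction) yields pivots 12, -7/3, -1, 10/7.
Counting signs: 2 positive, 2 negative.
Hence Q is indefinite.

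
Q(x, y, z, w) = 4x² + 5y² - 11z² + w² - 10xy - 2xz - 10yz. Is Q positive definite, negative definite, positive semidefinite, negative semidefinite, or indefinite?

The associated matrix is A = [[4, -5, -1, 0], [-5, 5, -5, 0], [-1, -5, -11, 0], [0, 0, 0, 1]].
Congruent diagonalization of A (simultaneous row and column reduction) yields pivots 4, -5/4, 20, 1.
So there are 3 positive, 1 negative pivots.
Hence Q is indefinite.

indefinite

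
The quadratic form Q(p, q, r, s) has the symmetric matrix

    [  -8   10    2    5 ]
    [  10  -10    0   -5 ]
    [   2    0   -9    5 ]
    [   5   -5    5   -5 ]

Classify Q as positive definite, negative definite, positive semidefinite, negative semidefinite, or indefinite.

indefinite

An LDLᵀ factorisation of A has diagonal entries -8, 5/2, -11, -5/22.
That gives 1 positive, 3 negative pivots.
Hence Q is indefinite.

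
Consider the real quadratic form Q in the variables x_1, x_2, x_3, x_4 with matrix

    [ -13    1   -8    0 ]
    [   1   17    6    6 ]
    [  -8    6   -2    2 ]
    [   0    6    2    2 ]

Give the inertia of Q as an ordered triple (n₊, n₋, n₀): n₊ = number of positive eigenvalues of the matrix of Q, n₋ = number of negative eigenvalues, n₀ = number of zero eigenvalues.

(2, 2, 0)

Applying the same elementary operations to the rows and columns of A produces a congruent diagonal matrix with entries -13, 222/13, 136/111, -2/17.
That gives 2 positive, 2 negative pivots.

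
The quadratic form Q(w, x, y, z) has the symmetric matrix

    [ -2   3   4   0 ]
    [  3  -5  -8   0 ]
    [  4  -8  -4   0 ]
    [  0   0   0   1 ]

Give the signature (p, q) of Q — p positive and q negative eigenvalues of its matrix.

Congruent diagonalization of A (simultaneous row and column reduction) yields pivots -2, -1/2, 12, 1.
That gives 2 positive, 2 negative pivots.

(2, 2)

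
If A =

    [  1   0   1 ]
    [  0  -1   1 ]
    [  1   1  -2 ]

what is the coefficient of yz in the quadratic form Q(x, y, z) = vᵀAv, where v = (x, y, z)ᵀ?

The coefficient of yz is A[2,3] + A[3,2] = 2·1 = 2.

2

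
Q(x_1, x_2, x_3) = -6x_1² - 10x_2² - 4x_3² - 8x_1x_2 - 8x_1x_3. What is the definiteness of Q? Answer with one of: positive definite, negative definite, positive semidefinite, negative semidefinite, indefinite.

The symmetric matrix is A = [[-6, -4, -4], [-4, -10, 0], [-4, 0, -4]].
Congruent diagonalization of A (simultaneous row and column reduction) yields pivots -6, -22/3, -4/11.
Counting signs: 3 negative.
Hence Q is negative definite.

negative definite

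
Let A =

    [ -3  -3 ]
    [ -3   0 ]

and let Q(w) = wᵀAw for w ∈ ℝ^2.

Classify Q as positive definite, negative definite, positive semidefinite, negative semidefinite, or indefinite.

indefinite

Applying the same elementary operations to the rows and columns of A produces a congruent diagonal matrix with entries -3, 3.
That gives 1 positive, 1 negative pivots.
Hence Q is indefinite.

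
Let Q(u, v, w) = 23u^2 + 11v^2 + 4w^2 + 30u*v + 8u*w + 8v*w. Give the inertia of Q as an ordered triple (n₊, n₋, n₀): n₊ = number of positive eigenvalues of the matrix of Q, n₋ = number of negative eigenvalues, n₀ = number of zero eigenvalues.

(3, 0, 0)

The associated matrix is A = [[23, 15, 4], [15, 11, 4], [4, 4, 4]].
Applying the same elementary operations to the rows and columns of A produces a congruent diagonal matrix with entries 23, 28/23, 12/7.
That gives 3 positive pivots.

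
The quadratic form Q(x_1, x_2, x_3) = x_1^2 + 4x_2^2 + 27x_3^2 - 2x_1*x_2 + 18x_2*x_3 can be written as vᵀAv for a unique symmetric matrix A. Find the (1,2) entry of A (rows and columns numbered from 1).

The coefficient of x_1·x_2 in Q is -2. For a symmetric A this equals A[1,2] + A[2,1] = 2·A[1,2].
So A[1,2] = -2/2 = -1.

-1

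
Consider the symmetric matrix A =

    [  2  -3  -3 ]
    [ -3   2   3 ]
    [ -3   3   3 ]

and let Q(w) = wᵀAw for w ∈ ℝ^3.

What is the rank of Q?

3

Symmetric row and column elimination reduces A to a congruent diagonal form with pivots 2, -5/2, -3/5.
So there are 1 positive, 2 negative pivots.
The rank is the number of nonzero pivots: 3.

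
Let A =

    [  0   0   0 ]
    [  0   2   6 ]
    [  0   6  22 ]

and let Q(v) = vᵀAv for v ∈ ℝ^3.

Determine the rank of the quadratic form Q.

Row-reducing A symmetrically gives the diagonal entries 0, 2, 4.
That gives 2 positive, 1 zero pivots.
The rank is the number of nonzero pivots: 2.

2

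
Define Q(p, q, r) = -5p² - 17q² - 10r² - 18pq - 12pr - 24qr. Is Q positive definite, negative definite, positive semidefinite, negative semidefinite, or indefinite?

Write A = [[-5, -9, -6], [-9, -17, -12], [-6, -12, -10]].
Row-reducing A symmetrically gives the diagonal entries -5, -4/5, -1.
Counting signs: 3 negative.
Hence Q is negative definite.

negative definite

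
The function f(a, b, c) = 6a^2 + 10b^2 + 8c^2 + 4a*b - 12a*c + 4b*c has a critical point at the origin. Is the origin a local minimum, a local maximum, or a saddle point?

local minimum

The Hessian at the origin is H = [[12, 4, -12], [4, 20, 4], [-12, 4, 16]].
Congruent diagonalization of H (simultaneous row and column reduction) yields pivots 12, 56/3, 4/7.
That gives 3 positive pivots.
H is positive definite, so the origin is a strict local minimum.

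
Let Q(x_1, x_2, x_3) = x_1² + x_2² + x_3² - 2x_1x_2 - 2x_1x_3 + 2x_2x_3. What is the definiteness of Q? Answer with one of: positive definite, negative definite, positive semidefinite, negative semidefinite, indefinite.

positive semidefinite

The associated matrix is A = [[1, -1, -1], [-1, 1, 1], [-1, 1, 1]].
Congruent diagonalization of A (simultaneous row and column reduction) yields pivots 1, 0, 0.
That gives 1 positive, 2 zero pivots.
Hence Q is positive semidefinite.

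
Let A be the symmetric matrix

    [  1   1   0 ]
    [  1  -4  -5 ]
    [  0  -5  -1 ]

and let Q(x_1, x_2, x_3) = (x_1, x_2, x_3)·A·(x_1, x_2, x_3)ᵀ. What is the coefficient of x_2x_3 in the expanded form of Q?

The coefficient of x_2x_3 is A[2,3] + A[3,2] = 2·(-5) = -10.

-10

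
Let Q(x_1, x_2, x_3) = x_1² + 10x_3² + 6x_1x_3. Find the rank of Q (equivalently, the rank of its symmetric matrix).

The symmetric matrix is A = [[1, 0, 3], [0, 0, 0], [3, 0, 10]].
Congruent diagonalization of A (simultaneous row and column reduction) yields pivots 1, 0, 1.
Counting signs: 2 positive, 1 zero.
The rank is the number of nonzero pivots: 2.

2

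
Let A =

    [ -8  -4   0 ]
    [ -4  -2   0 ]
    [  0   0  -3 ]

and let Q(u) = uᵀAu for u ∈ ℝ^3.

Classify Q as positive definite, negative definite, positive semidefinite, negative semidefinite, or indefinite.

Congruent diagonalization of A (simultaneous row and column reduction) yields pivots -8, 0, -3.
Counting signs: 2 negative, 1 zero.
Hence Q is negative semidefinite.

negative semidefinite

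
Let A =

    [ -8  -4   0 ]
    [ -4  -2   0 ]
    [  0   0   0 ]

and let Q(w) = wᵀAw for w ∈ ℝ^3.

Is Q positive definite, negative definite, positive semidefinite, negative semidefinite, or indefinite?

negative semidefinite

Congruent diagonalization of A (simultaneous row and column reduction) yields pivots -8, 0, 0.
So there are 1 negative, 2 zero pivots.
Hence Q is negative semidefinite.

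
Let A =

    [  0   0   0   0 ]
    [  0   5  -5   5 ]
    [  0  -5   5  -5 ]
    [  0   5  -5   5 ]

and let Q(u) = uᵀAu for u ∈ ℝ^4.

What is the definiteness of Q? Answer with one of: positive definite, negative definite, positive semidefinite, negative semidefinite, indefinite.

positive semidefinite

Symmetric row and column elimination reduces A to a congruent diagonal form with pivots 0, 5, 0, 0.
Counting signs: 1 positive, 3 zero.
Hence Q is positive semidefinite.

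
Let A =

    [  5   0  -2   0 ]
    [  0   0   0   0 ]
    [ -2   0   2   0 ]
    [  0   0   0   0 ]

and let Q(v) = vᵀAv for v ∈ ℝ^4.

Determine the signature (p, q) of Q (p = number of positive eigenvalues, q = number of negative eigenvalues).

Applying the same elementary operations to the rows and columns of A produces a congruent diagonal matrix with entries 5, 0, 6/5, 0.
So there are 2 positive, 2 zero pivots.

(2, 0)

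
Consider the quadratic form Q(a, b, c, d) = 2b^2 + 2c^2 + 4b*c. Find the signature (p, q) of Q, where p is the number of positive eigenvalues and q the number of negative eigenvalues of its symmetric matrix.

The symmetric matrix is A = [[0, 0, 0, 0], [0, 2, 2, 0], [0, 2, 2, 0], [0, 0, 0, 0]].
Symmetric row and column elimination reduces A to a congruent diagonal form with pivots 0, 2, 0, 0.
Counting signs: 1 positive, 3 zero.

(1, 0)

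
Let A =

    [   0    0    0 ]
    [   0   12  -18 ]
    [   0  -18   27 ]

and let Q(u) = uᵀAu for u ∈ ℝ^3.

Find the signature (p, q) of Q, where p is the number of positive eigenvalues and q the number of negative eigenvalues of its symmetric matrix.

(1, 0)

Congruent diagonalization of A (simultaneous row and column reduction) yields pivots 0, 12, 0.
So there are 1 positive, 2 zero pivots.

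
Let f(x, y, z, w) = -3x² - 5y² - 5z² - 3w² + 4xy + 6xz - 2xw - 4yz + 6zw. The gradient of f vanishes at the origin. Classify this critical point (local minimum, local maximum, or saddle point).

The Hessian at the origin is H = [[-6, 4, 6, -2], [4, -10, -4, 0], [6, -4, -10, 6], [-2, 0, 6, -6]].
Row-reducing H symmetrically gives the diagonal entries -6, -22/3, -4, -12/11.
Counting signs: 4 negative.
H is negative definite, so the origin is a strict local maximum.

local maximum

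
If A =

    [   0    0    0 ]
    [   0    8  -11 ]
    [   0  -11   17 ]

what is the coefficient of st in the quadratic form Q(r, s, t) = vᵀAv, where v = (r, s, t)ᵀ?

-22

The coefficient of st is A[2,3] + A[3,2] = 2·(-11) = -22.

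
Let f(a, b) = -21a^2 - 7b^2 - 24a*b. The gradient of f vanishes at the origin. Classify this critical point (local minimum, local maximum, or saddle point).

The Hessian at the origin is H = [[-42, -24], [-24, -14]].
det H = -42·-14 − (-24)² = 12 > 0 and H[1,1] = -42 < 0, so H is negative definite.
Therefore the origin is a local maximum.

local maximum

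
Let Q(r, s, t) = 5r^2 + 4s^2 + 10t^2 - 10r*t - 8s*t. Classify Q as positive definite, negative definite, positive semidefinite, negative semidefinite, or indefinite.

The symmetric matrix of Q is A = [[5, 0, -5], [0, 4, -4], [-5, -4, 10]].
Leading principal minors: Δ_1 = 5, Δ_2 = 20, Δ_3 = 20.
All leading principal minors are positive, so by Sylvester's criterion Q is positive definite.

positive definite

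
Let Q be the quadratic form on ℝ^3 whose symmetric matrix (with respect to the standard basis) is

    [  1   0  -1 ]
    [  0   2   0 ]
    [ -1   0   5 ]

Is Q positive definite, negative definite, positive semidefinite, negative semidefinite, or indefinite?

positive definite

Leading principal minors: Δ_1 = 1, Δ_2 = 2, Δ_3 = 8.
All leading principal minors are positive, so by Sylvester's criterion Q is positive definite.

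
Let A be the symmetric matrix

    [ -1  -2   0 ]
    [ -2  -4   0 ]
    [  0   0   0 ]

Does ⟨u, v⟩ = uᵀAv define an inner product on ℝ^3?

Applying the same elementary operations to the rows and columns of A produces a congruent diagonal matrix with entries -1, 0, 0.
So there are 1 negative, 2 zero pivots.
Hence Q is negative semidefinite.
⟨·,·⟩ is an inner product exactly when A is positive definite.

no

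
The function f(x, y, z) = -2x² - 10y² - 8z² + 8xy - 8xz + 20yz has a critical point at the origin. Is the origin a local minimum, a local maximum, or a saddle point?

saddle point

The Hessian at the origin is H = [[-4, 8, -8], [8, -20, 20], [-8, 20, -16]].
Row-reducing H symmetrically gives the diagonal entries -4, -4, 4.
That gives 1 positive, 2 negative pivots.
H is indefinite, so the origin is a saddle point.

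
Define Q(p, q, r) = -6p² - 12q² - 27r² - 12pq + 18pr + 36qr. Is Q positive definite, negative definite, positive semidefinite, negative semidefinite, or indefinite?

The symmetric matrix is A = [[-6, -6, 9], [-6, -12, 18], [9, 18, -27]].
Applying the same elementary operations to the rows and columns of A produces a congruent diagonal matrix with entries -6, -6, 0.
So there are 2 negative, 1 zero pivots.
Hence Q is negative semidefinite.

negative semidefinite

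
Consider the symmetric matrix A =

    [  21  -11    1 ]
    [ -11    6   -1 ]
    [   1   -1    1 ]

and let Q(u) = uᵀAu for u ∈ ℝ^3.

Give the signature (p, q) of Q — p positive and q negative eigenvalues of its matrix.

(2, 0)

Row-reducing A symmetrically gives the diagonal entries 21, 5/21, 0.
So there are 2 positive, 1 zero pivots.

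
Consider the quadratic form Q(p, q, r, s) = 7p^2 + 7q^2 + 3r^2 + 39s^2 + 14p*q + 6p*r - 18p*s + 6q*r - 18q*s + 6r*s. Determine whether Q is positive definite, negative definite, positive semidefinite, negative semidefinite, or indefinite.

positive semidefinite

The symmetric matrix is A = [[7, 7, 3, -9], [7, 7, 3, -9], [3, 3, 3, 3], [-9, -9, 3, 39]].
Row-reducing A symmetrically gives the diagonal entries 7, 0, 12/7, 0.
That gives 2 positive, 2 zero pivots.
Hence Q is positive semidefinite.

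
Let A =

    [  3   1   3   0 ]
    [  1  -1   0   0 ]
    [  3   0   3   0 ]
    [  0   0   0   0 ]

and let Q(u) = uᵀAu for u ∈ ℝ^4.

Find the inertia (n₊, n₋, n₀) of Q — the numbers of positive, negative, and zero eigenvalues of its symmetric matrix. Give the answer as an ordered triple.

(2, 1, 1)

Symmetric row and column elimination reduces A to a congruent diagonal form with pivots 3, -4/3, 3/4, 0.
So there are 2 positive, 1 negative, 1 zero pivots.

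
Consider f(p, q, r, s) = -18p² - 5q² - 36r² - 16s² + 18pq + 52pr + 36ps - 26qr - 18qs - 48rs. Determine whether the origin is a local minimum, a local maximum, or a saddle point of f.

The Hessian at the origin is H = [[-36, 18, 52, 36], [18, -10, -26, -18], [52, -26, -72, -48], [36, -18, -48, -32]].
Congruent diagonalization of H (simultaneous row and column reduction) yields pivots -36, -1, 28/9, -8/7.
Counting signs: 1 positive, 3 negative.
H is indefinite, so the origin is a saddle point.

saddle point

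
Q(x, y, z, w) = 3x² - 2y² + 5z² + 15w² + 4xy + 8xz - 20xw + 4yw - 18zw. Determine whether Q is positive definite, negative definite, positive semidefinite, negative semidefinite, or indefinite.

The symmetric matrix is A = [[3, 2, 4, -10], [2, -2, 0, 2], [4, 0, 5, -9], [-10, 2, -9, 15]].
Applying the same elementary operations to the rows and columns of A produces a congruent diagonal matrix with entries 3, -10/3, 9/5, 4/9.
Counting signs: 3 positive, 1 negative.
Hence Q is indefinite.

indefinite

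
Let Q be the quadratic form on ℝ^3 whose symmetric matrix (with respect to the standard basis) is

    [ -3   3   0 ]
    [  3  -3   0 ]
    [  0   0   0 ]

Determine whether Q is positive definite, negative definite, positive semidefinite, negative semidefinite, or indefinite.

Congruent diagonalization of A (simultaneous row and column reduction) yields pivots -3, 0, 0.
So there are 1 negative, 2 zero pivots.
Hence Q is negative semidefinite.

negative semidefinite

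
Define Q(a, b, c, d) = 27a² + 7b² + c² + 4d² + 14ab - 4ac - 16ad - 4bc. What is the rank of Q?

4

The symmetric matrix is A = [[27, 7, -2, -8], [7, 7, -2, 0], [-2, -2, 1, 0], [-8, 0, 0, 4]].
Applying the same elementary operations to the rows and columns of A produces a congruent diagonal matrix with entries 27, 140/27, 3/7, 4/5.
That gives 4 positive pivots.
The rank is the number of nonzero pivots: 4.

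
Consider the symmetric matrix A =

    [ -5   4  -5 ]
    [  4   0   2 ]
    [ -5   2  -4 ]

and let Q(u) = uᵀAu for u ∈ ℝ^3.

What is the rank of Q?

3

An LDLᵀ factorisation of A has diagonal entries -5, 16/5, -1/4.
That gives 1 positive, 2 negative pivots.
The rank is the number of nonzero pivots: 3.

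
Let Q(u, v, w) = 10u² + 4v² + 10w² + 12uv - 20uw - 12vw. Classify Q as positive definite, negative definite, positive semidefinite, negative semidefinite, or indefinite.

Write A = [[10, 6, -10], [6, 4, -6], [-10, -6, 10]].
Row-reducing A symmetrically gives the diagonal entries 10, 2/5, 0.
So there are 2 positive, 1 zero pivots.
Hence Q is positive semidefinite.

positive semidefinite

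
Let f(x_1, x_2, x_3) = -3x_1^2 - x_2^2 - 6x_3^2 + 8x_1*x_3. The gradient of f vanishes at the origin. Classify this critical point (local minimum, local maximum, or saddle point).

local maximum

The Hessian at the origin is H = [[-6, 0, 8], [0, -2, 0], [8, 0, -12]].
An LDLᵀ factorisation of H has diagonal entries -6, -2, -4/3.
Counting signs: 3 negative.
H is negative definite, so the origin is a strict local maximum.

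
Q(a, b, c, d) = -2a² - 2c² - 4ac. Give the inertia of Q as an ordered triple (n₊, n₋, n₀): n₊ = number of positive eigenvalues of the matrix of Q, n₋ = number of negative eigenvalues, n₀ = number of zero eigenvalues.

The symmetric matrix is A = [[-2, 0, -2, 0], [0, 0, 0, 0], [-2, 0, -2, 0], [0, 0, 0, 0]].
Row-reducing A symmetrically gives the diagonal entries -2, 0, 0, 0.
So there are 1 negative, 3 zero pivots.

(0, 1, 3)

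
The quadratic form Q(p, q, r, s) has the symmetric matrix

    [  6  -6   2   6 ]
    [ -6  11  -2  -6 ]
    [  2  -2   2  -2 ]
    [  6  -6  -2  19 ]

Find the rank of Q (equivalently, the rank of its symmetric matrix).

Row-reducing A symmetrically gives the diagonal entries 6, 5, 4/3, 1.
So there are 4 positive pivots.
The rank is the number of nonzero pivots: 4.

4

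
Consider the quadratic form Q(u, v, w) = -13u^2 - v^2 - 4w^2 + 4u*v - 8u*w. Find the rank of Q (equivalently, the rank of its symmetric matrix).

3

The associated matrix is A = [[-13, 2, -4], [2, -1, 0], [-4, 0, -4]].
Applying the same elementary operations to the rows and columns of A produces a congruent diagonal matrix with entries -13, -9/13, -20/9.
That gives 3 negative pivots.
The rank is the number of nonzero pivots: 3.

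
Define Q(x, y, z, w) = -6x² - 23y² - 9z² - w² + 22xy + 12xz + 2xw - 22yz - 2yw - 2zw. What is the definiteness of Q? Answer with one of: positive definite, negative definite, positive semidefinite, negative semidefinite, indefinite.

negative definite

The associated matrix is A = [[-6, 11, 6, 1], [11, -23, -11, -1], [6, -11, -9, -1], [1, -1, -1, -1]].
Row-reducing A symmetrically gives the diagonal entries -6, -17/6, -3, -10/17.
That gives 4 negative pivots.
Hence Q is negative definite.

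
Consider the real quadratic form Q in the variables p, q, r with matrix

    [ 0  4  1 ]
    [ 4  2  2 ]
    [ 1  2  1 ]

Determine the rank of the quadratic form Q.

Row reduction of A gives 3 nonzero rows, so rank A = 3.

3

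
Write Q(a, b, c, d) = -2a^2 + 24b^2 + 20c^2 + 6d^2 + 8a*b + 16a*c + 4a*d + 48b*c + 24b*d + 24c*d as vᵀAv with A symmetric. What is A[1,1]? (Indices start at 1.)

The coefficient of a^2 in Q is -2, and that is exactly A[1,1].

-2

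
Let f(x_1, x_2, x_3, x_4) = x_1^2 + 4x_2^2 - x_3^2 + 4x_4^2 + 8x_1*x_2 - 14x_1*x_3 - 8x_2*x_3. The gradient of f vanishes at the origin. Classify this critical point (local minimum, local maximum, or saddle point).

saddle point

The Hessian at the origin is H = [[2, 8, -14, 0], [8, 8, -8, 0], [-14, -8, -2, 0], [0, 0, 0, 8]].
Applying the same elementary operations to the rows and columns of H produces a congruent diagonal matrix with entries 2, -24, -4, 8.
So there are 2 positive, 2 negative pivots.
H is indefinite, so the origin is a saddle point.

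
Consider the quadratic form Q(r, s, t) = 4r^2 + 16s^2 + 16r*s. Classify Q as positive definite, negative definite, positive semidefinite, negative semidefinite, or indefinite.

The associated matrix is A = [[4, 8, 0], [8, 16, 0], [0, 0, 0]].
Row-reducing A symmetrically gives the diagonal entries 4, 0, 0.
Counting signs: 1 positive, 2 zero.
Hence Q is positive semidefinite.

positive semidefinite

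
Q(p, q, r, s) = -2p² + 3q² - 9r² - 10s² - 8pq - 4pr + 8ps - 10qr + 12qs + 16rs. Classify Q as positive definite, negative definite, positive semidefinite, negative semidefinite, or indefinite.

The associated matrix is A = [[-2, -4, -2, 4], [-4, 3, -5, 6], [-2, -5, -9, 8], [4, 6, 8, -10]].
Row-reducing A symmetrically gives the diagonal entries -2, 11, -78/11, -4/13.
That gives 1 positive, 3 negative pivots.
Hence Q is indefinite.

indefinite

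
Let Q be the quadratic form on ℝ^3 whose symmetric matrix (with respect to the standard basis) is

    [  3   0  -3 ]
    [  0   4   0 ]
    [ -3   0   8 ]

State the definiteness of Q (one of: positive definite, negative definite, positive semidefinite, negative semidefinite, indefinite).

positive definite

An LDLᵀ factorisation of A has diagonal entries 3, 4, 5.
That gives 3 positive pivots.
Hence Q is positive definite.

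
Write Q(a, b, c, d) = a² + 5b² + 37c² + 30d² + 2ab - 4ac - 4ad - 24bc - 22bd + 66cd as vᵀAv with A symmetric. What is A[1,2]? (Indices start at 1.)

1

The coefficient of a·b in Q is 2. For a symmetric A this equals A[1,2] + A[2,1] = 2·A[1,2].
So A[1,2] = 2/2 = 1.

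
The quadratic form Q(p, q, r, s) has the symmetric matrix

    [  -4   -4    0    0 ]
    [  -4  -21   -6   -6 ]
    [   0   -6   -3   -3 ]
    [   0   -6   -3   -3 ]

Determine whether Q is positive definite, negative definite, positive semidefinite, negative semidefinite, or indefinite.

Row-reducing A symmetrically gives the diagonal entries -4, -17, -15/17, 0.
That gives 3 negative, 1 zero pivots.
Hence Q is negative semidefinite.

negative semidefinite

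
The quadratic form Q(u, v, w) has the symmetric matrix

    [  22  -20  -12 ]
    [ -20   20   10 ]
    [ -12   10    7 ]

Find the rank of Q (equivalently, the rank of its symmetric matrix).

Applying the same elementary operations to the rows and columns of A produces a congruent diagonal matrix with entries 22, 20/11, 0.
So there are 2 positive, 1 zero pivots.
The rank is the number of nonzero pivots: 2.

2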